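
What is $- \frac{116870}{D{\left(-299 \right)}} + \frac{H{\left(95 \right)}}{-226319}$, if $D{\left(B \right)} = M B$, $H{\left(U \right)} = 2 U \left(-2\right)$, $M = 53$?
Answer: $\frac{2035071030}{275882861} \approx 7.3766$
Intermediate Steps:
$H{\left(U \right)} = - 4 U$
$D{\left(B \right)} = 53 B$
$- \frac{116870}{D{\left(-299 \right)}} + \frac{H{\left(95 \right)}}{-226319} = - \frac{116870}{53 \left(-299\right)} + \frac{\left(-4\right) 95}{-226319} = - \frac{116870}{-15847} - - \frac{380}{226319} = \left(-116870\right) \left(- \frac{1}{15847}\right) + \frac{380}{226319} = \frac{8990}{1219} + \frac{380}{226319} = \frac{2035071030}{275882861}$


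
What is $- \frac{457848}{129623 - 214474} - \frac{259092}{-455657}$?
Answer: $\frac{230605861428}{38662952107} \approx 5.9645$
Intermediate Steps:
$- \frac{457848}{129623 - 214474} - \frac{259092}{-455657} = - \frac{457848}{129623 - 214474} - - \frac{259092}{455657} = - \frac{457848}{-84851} + \frac{259092}{455657} = \left(-457848\right) \left(- \frac{1}{84851}\right) + \frac{259092}{455657} = \frac{457848}{84851} + \frac{259092}{455657} = \frac{230605861428}{38662952107}$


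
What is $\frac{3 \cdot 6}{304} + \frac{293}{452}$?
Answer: $\frac{12151}{17176} \approx 0.70744$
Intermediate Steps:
$\frac{3 \cdot 6}{304} + \frac{293}{452} = 18 \cdot \frac{1}{304} + 293 \cdot \frac{1}{452} = \frac{9}{152} + \frac{293}{452} = \frac{12151}{17176}$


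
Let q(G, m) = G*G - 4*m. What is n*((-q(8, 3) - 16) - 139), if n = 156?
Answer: -32292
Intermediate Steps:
q(G, m) = G² - 4*m
n*((-q(8, 3) - 16) - 139) = 156*((-(8² - 4*3) - 16) - 139) = 156*((-(64 - 12) - 16) - 139) = 156*((-1*52 - 16) - 139) = 156*((-52 - 16) - 139) = 156*(-68 - 139) = 156*(-207) = -32292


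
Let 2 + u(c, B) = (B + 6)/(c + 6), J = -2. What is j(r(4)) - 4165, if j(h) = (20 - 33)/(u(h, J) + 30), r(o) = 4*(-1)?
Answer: -124963/30 ≈ -4165.4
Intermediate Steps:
r(o) = -4
u(c, B) = -2 + (6 + B)/(6 + c) (u(c, B) = -2 + (B + 6)/(c + 6) = -2 + (6 + B)/(6 + c))
j(h) = -13/(30 + (-8 - 2*h)/(6 + h)) (j(h) = (20 - 33)/((-6 - 2 - 2*h)/(6 + h) + 30) = -13/((-8 - 2*h)/(6 + h) + 30) = -13/(30 + (-8 - 2*h)/(6 + h)))
j(r(4)) - 4165 = 13*(-6 - 1*(-4))/(4*(43 + 7*(-4))) - 4165 = 13*(-6 + 4)/(4*(43 - 28)) - 4165 = (13/4)*(-2)/15 - 4165 = (13/4)*(1/15)*(-2) - 4165 = -13/30 - 4165 = -124963/30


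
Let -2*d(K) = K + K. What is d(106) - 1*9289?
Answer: -9395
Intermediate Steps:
d(K) = -K (d(K) = -(K + K)/2 = -K)
d(106) - 1*9289 = -1*106 - 1*9289 = -106 - 9289 = -9395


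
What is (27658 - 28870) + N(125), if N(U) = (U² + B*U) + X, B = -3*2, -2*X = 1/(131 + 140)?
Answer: 7405345/542 ≈ 13663.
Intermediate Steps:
X = -1/542 (X = -1/(2*(131 + 140)) = -½/271 = -½*1/271 = -1/542 ≈ -0.0018450)
B = -6
N(U) = -1/542 + U² - 6*U (N(U) = (U² - 6*U) - 1/542 = -1/542 + U² - 6*U)
(27658 - 28870) + N(125) = (27658 - 28870) + (-1/542 + 125² - 6*125) = -1212 + (-1/542 + 15625 - 750) = -1212 + 8062249/542 = 7405345/542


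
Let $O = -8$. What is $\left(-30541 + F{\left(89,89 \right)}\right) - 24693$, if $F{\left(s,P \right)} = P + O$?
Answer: $-55153$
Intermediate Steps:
$F{\left(s,P \right)} = -8 + P$ ($F{\left(s,P \right)} = P - 8 = -8 + P$)
$\left(-30541 + F{\left(89,89 \right)}\right) - 24693 = \left(-30541 + \left(-8 + 89\right)\right) - 24693 = \left(-30541 + 81\right) - 24693 = -30460 - 24693 = -55153$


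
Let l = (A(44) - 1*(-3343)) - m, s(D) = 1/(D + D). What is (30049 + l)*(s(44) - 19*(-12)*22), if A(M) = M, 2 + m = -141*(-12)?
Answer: 636953187/4 ≈ 1.5924e+8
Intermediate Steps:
m = 1690 (m = -2 - 141*(-12) = -2 + 1692 = 1690)
s(D) = 1/(2*D)
l = 1697 (l = (44 - 1*(-3343)) - 1*1690 = (44 + 3343) - 1690 = 3387 - 1690 = 1697)
(30049 + l)*(s(44) - 19*(-12)*22) = (30049 + 1697)*((½)/44 - 19*(-12)*22) = 31746*((½)*(1/44) + 228*22) = 31746*(1/88 + 5016) = 31746*(441409/88) = 636953187/4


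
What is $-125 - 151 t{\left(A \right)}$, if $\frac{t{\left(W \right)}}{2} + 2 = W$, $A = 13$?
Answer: $-3447$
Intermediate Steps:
$t{\left(W \right)} = -4 + 2 W$
$-125 - 151 t{\left(A \right)} = -125 - 151 \left(-4 + 2 \cdot 13\right) = -125 - 151 \left(-4 + 26\right) = -125 - 3322 = -3447$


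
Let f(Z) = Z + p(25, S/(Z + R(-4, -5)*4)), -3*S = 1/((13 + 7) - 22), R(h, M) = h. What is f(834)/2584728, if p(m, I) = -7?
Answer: 827/2584728 ≈ 0.00031996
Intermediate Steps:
S = ⅙ (S = -1/(3*((13 + 7) - 22)) = -1/(3*(20 - 22)) = -⅓/(-2) = -⅓*(-½) = ⅙ ≈ 0.16667)
f(Z) = -7 + Z (f(Z) = Z - 7 = -7 + Z)
f(834)/2584728 = (-7 + 834)/2584728 = 827*(1/2584728) = 827/2584728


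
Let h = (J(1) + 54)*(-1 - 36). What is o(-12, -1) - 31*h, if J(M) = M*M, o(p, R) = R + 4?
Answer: 63088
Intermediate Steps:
o(p, R) = 4 + R
J(M) = M²
h = -2035 (h = (1² + 54)*(-1 - 36) = (1 + 54)*(-37) = 55*(-37) = -2035)
o(-12, -1) - 31*h = (4 - 1) - 31*(-2035) = 3 + 63085 = 63088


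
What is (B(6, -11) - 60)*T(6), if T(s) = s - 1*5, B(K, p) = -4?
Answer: -64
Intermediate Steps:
T(s) = -5 + s (T(s) = s - 5 = -5 + s)
(B(6, -11) - 60)*T(6) = (-4 - 60)*(-5 + 6) = -64*1 = -64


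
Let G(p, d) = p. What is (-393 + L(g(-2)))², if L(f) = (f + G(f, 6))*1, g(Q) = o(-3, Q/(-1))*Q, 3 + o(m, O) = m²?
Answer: 173889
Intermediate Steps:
o(m, O) = -3 + m²
g(Q) = 6*Q (g(Q) = (-3 + (-3)²)*Q = (-3 + 9)*Q = 6*Q)
L(f) = 2*f (L(f) = (f + f)*1 = (2*f)*1 = 2*f)
(-393 + L(g(-2)))² = (-393 + 2*(6*(-2)))² = (-393 + 2*(-12))² = (-393 - 24)² = (-417)² = 173889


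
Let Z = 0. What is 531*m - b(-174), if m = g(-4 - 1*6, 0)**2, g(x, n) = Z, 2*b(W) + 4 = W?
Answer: 89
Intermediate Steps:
b(W) = -2 + W/2
g(x, n) = 0
m = 0 (m = 0**2 = 0)
531*m - b(-174) = 531*0 - (-2 + (1/2)*(-174)) = 0 - (-2 - 87) = 0 - 1*(-89) = 0 + 89 = 89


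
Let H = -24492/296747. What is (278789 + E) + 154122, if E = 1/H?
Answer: 10602559465/24492 ≈ 4.3290e+5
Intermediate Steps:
H = -24492/296747 (H = -24492*1/296747 = -24492/296747 ≈ -0.082535)
E = -296747/24492 (E = 1/(-24492/296747) = -296747/24492 ≈ -12.116)
(278789 + E) + 154122 = (278789 - 296747/24492) + 154122 = 6827803441/24492 + 154122 = 10602559465/24492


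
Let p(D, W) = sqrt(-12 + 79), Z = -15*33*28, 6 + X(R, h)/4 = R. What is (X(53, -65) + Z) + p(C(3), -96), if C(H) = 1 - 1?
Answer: -13672 + sqrt(67) ≈ -13664.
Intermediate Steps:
C(H) = 0
X(R, h) = -24 + 4*R
Z = -13860 (Z = -495*28 = -13860)
p(D, W) = sqrt(67)
(X(53, -65) + Z) + p(C(3), -96) = ((-24 + 4*53) - 13860) + sqrt(67) = ((-24 + 212) - 13860) + sqrt(67) = (188 - 13860) + sqrt(67) = -13672 + sqrt(67)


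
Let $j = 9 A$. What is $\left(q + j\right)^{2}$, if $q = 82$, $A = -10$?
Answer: $64$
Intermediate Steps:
$j = -90$ ($j = 9 \left(-10\right) = -90$)
$\left(q + j\right)^{2} = \left(82 - 90\right)^{2} = \left(-8\right)^{2} = 64$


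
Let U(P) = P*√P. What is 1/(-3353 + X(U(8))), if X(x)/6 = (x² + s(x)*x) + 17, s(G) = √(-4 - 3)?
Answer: -179/161065 - 96*I*√14/161065 ≈ -0.0011114 - 0.0022301*I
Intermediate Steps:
s(G) = I*√7 (s(G) = √(-7) = I*√7)
U(P) = P^(3/2)
X(x) = 102 + 6*x² + 6*I*x*√7 (X(x) = 6*((x² + (I*√7)*x) + 17) = 6*((x² + I*x*√7) + 17) = 6*(17 + x² + I*x*√7) = 102 + 6*x² + 6*I*x*√7)
1/(-3353 + X(U(8))) = 1/(-3353 + (102 + 6*(8^(3/2))² + 6*I*8^(3/2)*√7)) = 1/(-3353 + (102 + 6*(16*√2)² + 6*I*(16*√2)*√7)) = 1/(-3353 + (102 + 6*512 + 96*I*√14)) = 1/(-3353 + (102 + 3072 + 96*I*√14)) = 1/(-3353 + (3174 + 96*I*√14)) = 1/(-179 + 96*I*√14)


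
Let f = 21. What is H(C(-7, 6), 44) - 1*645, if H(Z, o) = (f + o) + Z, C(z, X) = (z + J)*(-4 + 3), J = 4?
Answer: -577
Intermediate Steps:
C(z, X) = -4 - z (C(z, X) = (z + 4)*(-4 + 3) = (4 + z)*(-1) = -4 - z)
H(Z, o) = 21 + Z + o (H(Z, o) = (21 + o) + Z = 21 + Z + o)
H(C(-7, 6), 44) - 1*645 = (21 + (-4 - 1*(-7)) + 44) - 1*645 = (21 + (-4 + 7) + 44) - 645 = (21 + 3 + 44) - 645 = 68 - 645 = -577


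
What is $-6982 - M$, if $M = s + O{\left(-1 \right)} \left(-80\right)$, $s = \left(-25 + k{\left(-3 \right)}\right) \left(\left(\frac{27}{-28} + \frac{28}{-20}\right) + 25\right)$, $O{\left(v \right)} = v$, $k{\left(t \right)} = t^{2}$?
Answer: $- \frac{234494}{35} \approx -6699.8$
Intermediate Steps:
$s = - \frac{12676}{35}$ ($s = \left(-25 + \left(-3\right)^{2}\right) \left(\left(\frac{27}{-28} + \frac{28}{-20}\right) + 25\right) = \left(-25 + 9\right) \left(\left(27 \left(- \frac{1}{28}\right) + 28 \left(- \frac{1}{20}\right)\right) + 25\right) = - 16 \left(\left(- \frac{27}{28} - \frac{7}{5}\right) + 25\right) = - 16 \left(- \frac{331}{140} + 25\right) = \left(-16\right) \frac{3169}{140} = - \frac{12676}{35} \approx -362.17$)
$M = - \frac{9876}{35}$ ($M = - \frac{12676}{35} - -80 = - \frac{12676}{35} + 80 = - \frac{9876}{35} \approx -282.17$)
$-6982 - M = -6982 - - \frac{9876}{35} = -6982 + \frac{9876}{35} = - \frac{234494}{35}$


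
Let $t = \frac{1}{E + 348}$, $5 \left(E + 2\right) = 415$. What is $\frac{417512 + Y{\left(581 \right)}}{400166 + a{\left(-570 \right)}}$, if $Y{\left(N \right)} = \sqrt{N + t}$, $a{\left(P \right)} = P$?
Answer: $\frac{104378}{99899} + \frac{5 \sqrt{4277130}}{171426684} \approx 1.0449$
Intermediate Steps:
$E = 81$ ($E = -2 + \frac{1}{5} \cdot 415 = -2 + 83 = 81$)
$t = \frac{1}{429}$ ($t = \frac{1}{81 + 348} = \frac{1}{429} \approx 0.002331$)
$Y{\left(N \right)} = \sqrt{\frac{1}{429} + N}$ ($Y{\left(N \right)} = \sqrt{N + \frac{1}{429}} = \sqrt{\frac{1}{429} + N}$)
$\frac{417512 + Y{\left(581 \right)}}{400166 + a{\left(-570 \right)}} = \frac{417512 + \frac{\sqrt{429 + 184041 \cdot 581}}{429}}{400166 - 570} = \frac{417512 + \frac{\sqrt{429 + 106927821}}{429}}{399596} = \left(417512 + \frac{\sqrt{106928250}}{429}\right) \frac{1}{399596} = \left(417512 + \frac{5 \sqrt{4277130}}{429}\right) \frac{1}{399596} = \frac{104378}{99899} + \frac{5 \sqrt{4277130}}{171426684}$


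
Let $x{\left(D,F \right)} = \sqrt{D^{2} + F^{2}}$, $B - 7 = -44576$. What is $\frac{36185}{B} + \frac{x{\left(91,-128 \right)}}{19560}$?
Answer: $- \frac{36185}{44569} + \frac{\sqrt{24665}}{19560} \approx -0.80386$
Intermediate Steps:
$B = -44569$ ($B = 7 - 44576 = -44569$)
$\frac{36185}{B} + \frac{x{\left(91,-128 \right)}}{19560} = \frac{36185}{-44569} + \frac{\sqrt{91^{2} + \left(-128\right)^{2}}}{19560} = 36185 \left(- \frac{1}{44569}\right) + \sqrt{8281 + 16384} \cdot \frac{1}{19560} = - \frac{36185}{44569} + \sqrt{24665} \cdot \frac{1}{19560} = - \frac{36185}{44569} + \frac{\sqrt{24665}}{19560}$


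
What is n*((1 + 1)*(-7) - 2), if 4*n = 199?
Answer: -796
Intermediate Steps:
n = 199/4 (n = (¼)*199 = 199/4 ≈ 49.750)
n*((1 + 1)*(-7) - 2) = 199*((1 + 1)*(-7) - 2)/4 = 199*(2*(-7) - 2)/4 = 199*(-14 - 2)/4 = (199/4)*(-16) = -796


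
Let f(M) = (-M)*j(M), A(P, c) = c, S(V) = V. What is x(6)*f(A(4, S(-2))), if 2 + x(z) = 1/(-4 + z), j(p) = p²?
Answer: -12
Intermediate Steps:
f(M) = -M³ (f(M) = (-M)*M² = -M³)
x(z) = -2 + 1/(-4 + z)
x(6)*f(A(4, S(-2))) = ((9 - 2*6)/(-4 + 6))*(-1*(-2)³) = ((9 - 12)/2)*(-1*(-8)) = ((½)*(-3))*8 = -3/2*8 = -12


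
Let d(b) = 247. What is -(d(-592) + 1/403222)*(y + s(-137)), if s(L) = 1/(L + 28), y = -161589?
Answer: 877100780106835/21975599 ≈ 3.9913e+7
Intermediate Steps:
s(L) = 1/(28 + L)
-(d(-592) + 1/403222)*(y + s(-137)) = -(247 + 1/403222)*(-161589 + 1/(28 - 137)) = -(247 + 1/403222)*(-161589 + 1/(-109)) = -99595835*(-161589 - 1/109)/403222 = -99595835*(-17613202)/(403222*109) = -1*(-877100780106835/21975599) = 877100780106835/21975599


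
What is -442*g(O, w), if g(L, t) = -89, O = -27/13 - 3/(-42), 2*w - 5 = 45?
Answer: 39338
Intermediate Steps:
w = 25 (w = 5/2 + (1/2)*45 = 5/2 + 45/2 = 25)
O = -365/182 (O = -27*1/13 - 3*(-1/42) = -27/13 + 1/14 = -365/182 ≈ -2.0055)
-442*g(O, w) = -442*(-89) = 39338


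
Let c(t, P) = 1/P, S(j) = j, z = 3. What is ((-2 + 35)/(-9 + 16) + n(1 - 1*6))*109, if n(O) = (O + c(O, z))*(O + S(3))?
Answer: 32155/21 ≈ 1531.2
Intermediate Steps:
n(O) = (3 + O)*(⅓ + O) (n(O) = (O + 1/3)*(O + 3) = (O + ⅓)*(3 + O) = (⅓ + O)*(3 + O) = (3 + O)*(⅓ + O))
((-2 + 35)/(-9 + 16) + n(1 - 1*6))*109 = ((-2 + 35)/(-9 + 16) + (1 + (1 - 1*6)² + 10*(1 - 1*6)/3))*109 = (33/7 + (1 + (1 - 6)² + 10*(1 - 6)/3))*109 = (33*(⅐) + (1 + (-5)² + (10/3)*(-5)))*109 = (33/7 + (1 + 25 - 50/3))*109 = (33/7 + 28/3)*109 = (295/21)*109 = 32155/21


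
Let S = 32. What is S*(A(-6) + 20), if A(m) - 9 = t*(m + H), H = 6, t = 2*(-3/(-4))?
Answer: 928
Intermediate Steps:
t = 3/2 (t = 2*(-3*(-1/4)) = 2*(3/4) = 3/2 ≈ 1.5000)
A(m) = 18 + 3*m/2 (A(m) = 9 + 3*(m + 6)/2 = 9 + 3*(6 + m)/2 = 9 + (9 + 3*m/2) = 18 + 3*m/2)
S*(A(-6) + 20) = 32*((18 + (3/2)*(-6)) + 20) = 32*((18 - 9) + 20) = 32*(9 + 20) = 32*29 = 928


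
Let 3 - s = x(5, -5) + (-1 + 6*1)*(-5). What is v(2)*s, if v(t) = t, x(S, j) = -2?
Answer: 60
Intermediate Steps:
s = 30 (s = 3 - (-2 + (-1 + 6*1)*(-5)) = 3 - (-2 + (-1 + 6)*(-5)) = 3 - (-2 + 5*(-5)) = 3 - (-2 - 25) = 3 - 1*(-27) = 3 + 27 = 30)
v(2)*s = 2*30 = 60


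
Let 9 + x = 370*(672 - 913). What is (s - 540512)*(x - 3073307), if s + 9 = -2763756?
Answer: 10449729752622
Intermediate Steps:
s = -2763765 (s = -9 - 2763756 = -2763765)
x = -89179 (x = -9 + 370*(672 - 913) = -9 + 370*(-241) = -9 - 89170 = -89179)
(s - 540512)*(x - 3073307) = (-2763765 - 540512)*(-89179 - 3073307) = -3304277*(-3162486) = 10449729752622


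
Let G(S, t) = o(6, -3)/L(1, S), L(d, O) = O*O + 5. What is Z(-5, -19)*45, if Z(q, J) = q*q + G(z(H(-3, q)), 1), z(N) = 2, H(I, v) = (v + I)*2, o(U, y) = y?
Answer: 1110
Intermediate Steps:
L(d, O) = 5 + O**2 (L(d, O) = O**2 + 5 = 5 + O**2)
H(I, v) = 2*I + 2*v (H(I, v) = (I + v)*2 = 2*I + 2*v)
G(S, t) = -3/(5 + S**2)
Z(q, J) = -1/3 + q**2 (Z(q, J) = q*q - 3/(5 + 2**2) = q**2 - 3/(5 + 4) = q**2 - 3/9 = q**2 - 3*1/9 = q**2 - 1/3 = -1/3 + q**2)
Z(-5, -19)*45 = (-1/3 + (-5)**2)*45 = (-1/3 + 25)*45 = (74/3)*45 = 1110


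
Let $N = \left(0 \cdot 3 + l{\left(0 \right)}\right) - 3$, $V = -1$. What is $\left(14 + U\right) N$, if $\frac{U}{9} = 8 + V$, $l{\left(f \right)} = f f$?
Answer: $-231$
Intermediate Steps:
$l{\left(f \right)} = f^{2}$
$N = -3$ ($N = \left(0 \cdot 3 + 0^{2}\right) - 3 = \left(0 + 0\right) - 3 = 0 - 3 = -3$)
$U = 63$ ($U = 9 \left(8 - 1\right) = 9 \cdot 7 = 63$)
$\left(14 + U\right) N = \left(14 + 63\right) \left(-3\right) = 77 \left(-3\right) = -231$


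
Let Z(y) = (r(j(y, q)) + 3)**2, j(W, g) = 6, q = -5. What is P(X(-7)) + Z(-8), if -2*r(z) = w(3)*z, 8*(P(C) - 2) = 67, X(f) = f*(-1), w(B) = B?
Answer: 371/8 ≈ 46.375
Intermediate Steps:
X(f) = -f
P(C) = 83/8 (P(C) = 2 + (1/8)*67 = 2 + 67/8 = 83/8)
r(z) = -3*z/2
Z(y) = 36 (Z(y) = (-3/2*6 + 3)**2 = (-9 + 3)**2 = (-6)**2 = 36)
P(X(-7)) + Z(-8) = 83/8 + 36 = 371/8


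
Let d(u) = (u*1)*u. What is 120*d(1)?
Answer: 120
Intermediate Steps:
d(u) = u**2 (d(u) = u*u = u**2)
120*d(1) = 120*1**2 = 120*1 = 120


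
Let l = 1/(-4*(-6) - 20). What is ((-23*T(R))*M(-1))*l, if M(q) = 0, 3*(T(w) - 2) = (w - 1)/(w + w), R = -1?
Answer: 0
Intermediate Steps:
T(w) = 2 + (-1 + w)/(6*w) (T(w) = 2 + ((w - 1)/(w + w))/3 = 2 + ((-1 + w)/((2*w)))/3 = 2 + ((-1 + w)*(1/(2*w)))/3 = 2 + ((-1 + w)/(2*w))/3 = 2 + (-1 + w)/(6*w))
l = 1/4 (l = 1/(24 - 20) = 1/4 ≈ 0.25000)
((-23*T(R))*M(-1))*l = (-23*(-1 + 13*(-1))/(6*(-1))*0)*(1/4) = (-23*(-1)*(-1 - 13)/6*0)*(1/4) = (-23*(-1)*(-14)/6*0)*(1/4) = (-23*7/3*0)*(1/4) = -161/3*0*(1/4) = 0*(1/4) = 0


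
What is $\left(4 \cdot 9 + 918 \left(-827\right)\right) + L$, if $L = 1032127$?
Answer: $272977$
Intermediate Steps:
$\left(4 \cdot 9 + 918 \left(-827\right)\right) + L = \left(4 \cdot 9 + 918 \left(-827\right)\right) + 1032127 = \left(36 - 759186\right) + 1032127 = -759150 + 1032127 = 272977$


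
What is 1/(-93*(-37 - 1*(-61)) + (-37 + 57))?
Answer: -1/2212 ≈ -0.00045208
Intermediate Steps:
1/(-93*(-37 - 1*(-61)) + (-37 + 57)) = 1/(-93*(-37 + 61) + 20) = 1/(-93*24 + 20) = 1/(-2232 + 20) = 1/(-2212) = -1/2212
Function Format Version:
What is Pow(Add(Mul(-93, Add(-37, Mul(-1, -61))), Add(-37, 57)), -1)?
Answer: Rational(-1, 2212) ≈ -0.00045208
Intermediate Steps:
Pow(Add(Mul(-93, Add(-37, Mul(-1, -61))), Add(-37, 57)), -1) = Pow(Add(Mul(-93, Add(-37, 61)), 20), -1) = Pow(Add(Mul(-93, 24), 20), -1) = Pow(Add(-2232, 20), -1) = Pow(-2212, -1) = Rational(-1, 2212)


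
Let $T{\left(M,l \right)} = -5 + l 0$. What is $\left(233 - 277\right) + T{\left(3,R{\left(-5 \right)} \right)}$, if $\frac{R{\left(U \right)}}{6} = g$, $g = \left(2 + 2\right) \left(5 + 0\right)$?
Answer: $-49$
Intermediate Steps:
$g = 20$ ($g = 4 \cdot 5 = 20$)
$R{\left(U \right)} = 120$ ($R{\left(U \right)} = 6 \cdot 20 = 120$)
$T{\left(M,l \right)} = -5$ ($T{\left(M,l \right)} = -5 + 0 = -5$)
$\left(233 - 277\right) + T{\left(3,R{\left(-5 \right)} \right)} = \left(233 - 277\right) - 5 = -44 - 5 = -49$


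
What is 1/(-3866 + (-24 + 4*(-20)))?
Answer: -1/3970 ≈ -0.00025189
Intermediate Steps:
1/(-3866 + (-24 + 4*(-20))) = 1/(-3866 + (-24 - 80)) = 1/(-3866 - 104) = 1/(-3970) = -1/3970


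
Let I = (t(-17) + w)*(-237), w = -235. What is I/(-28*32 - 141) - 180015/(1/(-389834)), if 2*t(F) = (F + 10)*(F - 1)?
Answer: 72772478267106/1037 ≈ 7.0176e+10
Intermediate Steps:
t(F) = (-1 + F)*(10 + F)/2 (t(F) = ((F + 10)*(F - 1))/2 = ((10 + F)*(-1 + F))/2 = ((-1 + F)*(10 + F))/2 = (-1 + F)*(10 + F)/2)
I = 40764 (I = ((-5 + (1/2)*(-17)**2 + (9/2)*(-17)) - 235)*(-237) = ((-5 + (1/2)*289 - 153/2) - 235)*(-237) = ((-5 + 289/2 - 153/2) - 235)*(-237) = (63 - 235)*(-237) = -172*(-237) = 40764)
I/(-28*32 - 141) - 180015/(1/(-389834)) = 40764/(-28*32 - 141) - 180015/(1/(-389834)) = 40764/(-896 - 141) - 180015/(-1/389834) = 40764/(-1037) - 180015*(-389834) = 40764*(-1/1037) + 70175967510 = -40764/1037 + 70175967510 = 72772478267106/1037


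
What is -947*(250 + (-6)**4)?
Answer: -1464062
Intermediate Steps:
-947*(250 + (-6)**4) = -947*(250 + 1296) = -947*1546 = -1464062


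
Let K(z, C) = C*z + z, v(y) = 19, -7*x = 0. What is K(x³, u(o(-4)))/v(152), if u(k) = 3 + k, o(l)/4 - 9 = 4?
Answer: 0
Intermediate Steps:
o(l) = 52 (o(l) = 36 + 4*4 = 36 + 16 = 52)
x = 0 (x = -⅐*0 = 0)
K(z, C) = z + C*z
K(x³, u(o(-4)))/v(152) = (0³*(1 + (3 + 52)))/19 = (0*(1 + 55))*(1/19) = (0*56)*(1/19) = 0*(1/19) = 0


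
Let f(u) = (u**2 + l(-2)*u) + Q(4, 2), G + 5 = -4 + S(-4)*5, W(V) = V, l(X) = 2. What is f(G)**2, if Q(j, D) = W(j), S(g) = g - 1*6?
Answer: 11336689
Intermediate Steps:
S(g) = -6 + g (S(g) = g - 6 = -6 + g)
Q(j, D) = j
G = -59 (G = -5 + (-4 + (-6 - 4)*5) = -5 + (-4 - 10*5) = -5 + (-4 - 50) = -5 - 54 = -59)
f(u) = 4 + u**2 + 2*u (f(u) = (u**2 + 2*u) + 4 = 4 + u**2 + 2*u)
f(G)**2 = (4 + (-59)**2 + 2*(-59))**2 = (4 + 3481 - 118)**2 = 3367**2 = 11336689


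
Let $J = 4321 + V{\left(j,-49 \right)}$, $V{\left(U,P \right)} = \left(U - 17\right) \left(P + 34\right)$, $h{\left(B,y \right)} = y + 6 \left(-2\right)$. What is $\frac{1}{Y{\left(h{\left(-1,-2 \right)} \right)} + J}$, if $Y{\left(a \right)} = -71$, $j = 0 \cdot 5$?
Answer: $\frac{1}{4505} \approx 0.00022198$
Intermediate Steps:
$h{\left(B,y \right)} = -12 + y$ ($h{\left(B,y \right)} = y - 12 = -12 + y$)
$j = 0$
$V{\left(U,P \right)} = \left(-17 + U\right) \left(34 + P\right)$
$J = 4576$ ($J = 4321 - -255 = 4321 + \left(-578 + 833 + 0 + 0\right) = 4321 + 255 = 4576$)
$\frac{1}{Y{\left(h{\left(-1,-2 \right)} \right)} + J} = \frac{1}{-71 + 4576} = \frac{1}{4505}$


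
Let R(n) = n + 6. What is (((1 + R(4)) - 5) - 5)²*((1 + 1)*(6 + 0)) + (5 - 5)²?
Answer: 12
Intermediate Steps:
R(n) = 6 + n
(((1 + R(4)) - 5) - 5)²*((1 + 1)*(6 + 0)) + (5 - 5)² = (((1 + (6 + 4)) - 5) - 5)²*((1 + 1)*(6 + 0)) + (5 - 5)² = (((1 + 10) - 5) - 5)²*(2*6) + 0² = ((11 - 5) - 5)²*12 + 0 = (6 - 5)²*12 + 0 = 1²*12 + 0 = 1*12 + 0 = 12 + 0 = 12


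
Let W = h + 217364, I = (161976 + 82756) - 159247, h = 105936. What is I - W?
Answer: -237815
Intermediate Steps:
I = 85485 (I = 244732 - 159247 = 85485)
W = 323300 (W = 105936 + 217364 = 323300)
I - W = 85485 - 1*323300 = 85485 - 323300 = -237815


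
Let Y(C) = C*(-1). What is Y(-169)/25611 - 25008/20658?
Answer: -106164781/88178673 ≈ -1.2040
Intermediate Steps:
Y(C) = -C
Y(-169)/25611 - 25008/20658 = -1*(-169)/25611 - 25008/20658 = 169*(1/25611) - 25008*1/20658 = 169/25611 - 4168/3443 = -106164781/88178673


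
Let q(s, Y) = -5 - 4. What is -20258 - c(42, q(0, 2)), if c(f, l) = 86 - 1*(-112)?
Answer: -20456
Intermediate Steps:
q(s, Y) = -9
c(f, l) = 198 (c(f, l) = 86 + 112 = 198)
-20258 - c(42, q(0, 2)) = -20258 - 1*198 = -20258 - 198 = -20456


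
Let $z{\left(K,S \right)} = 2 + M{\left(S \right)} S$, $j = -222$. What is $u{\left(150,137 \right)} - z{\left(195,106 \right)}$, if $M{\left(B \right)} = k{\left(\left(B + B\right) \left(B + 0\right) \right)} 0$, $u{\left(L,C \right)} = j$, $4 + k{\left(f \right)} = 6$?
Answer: $-224$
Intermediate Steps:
$k{\left(f \right)} = 2$ ($k{\left(f \right)} = -4 + 6 = 2$)
$u{\left(L,C \right)} = -222$
$M{\left(B \right)} = 0$ ($M{\left(B \right)} = 2 \cdot 0 = 0$)
$z{\left(K,S \right)} = 2$ ($z{\left(K,S \right)} = 2 + 0 S = 2 + 0 = 2$)
$u{\left(150,137 \right)} - z{\left(195,106 \right)} = -222 - 2 = -224$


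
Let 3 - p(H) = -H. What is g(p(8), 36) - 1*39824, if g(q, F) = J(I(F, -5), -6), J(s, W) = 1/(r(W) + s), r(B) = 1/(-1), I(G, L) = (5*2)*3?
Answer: -1154895/29 ≈ -39824.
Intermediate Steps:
p(H) = 3 + H (p(H) = 3 - (-1)*H = 3 + H)
I(G, L) = 30 (I(G, L) = 10*3 = 30)
r(B) = -1
J(s, W) = 1/(-1 + s)
g(q, F) = 1/29 (g(q, F) = 1/(-1 + 30) = 1/29)
g(p(8), 36) - 1*39824 = 1/29 - 1*39824 = 1/29 - 39824 = -1154895/29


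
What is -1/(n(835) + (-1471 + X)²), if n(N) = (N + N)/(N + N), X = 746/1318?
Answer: -434281/938992442537 ≈ -4.6250e-7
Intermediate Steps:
X = 373/659 (X = 746*(1/1318) = 373/659 ≈ 0.56601)
n(N) = 1 (n(N) = (2*N)/((2*N)) = (2*N)*(1/(2*N)) = 1)
-1/(n(835) + (-1471 + X)²) = -1/(1 + (-1471 + 373/659)²) = -1/(1 + (-969016/659)²) = -1/(1 + 938992008256/434281) = -1/938992442537/434281 = -1*434281/938992442537 = -434281/938992442537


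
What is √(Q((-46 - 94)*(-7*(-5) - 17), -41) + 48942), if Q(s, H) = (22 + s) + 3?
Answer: √46447 ≈ 215.52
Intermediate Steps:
Q(s, H) = 25 + s
√(Q((-46 - 94)*(-7*(-5) - 17), -41) + 48942) = √((25 + (-46 - 94)*(-7*(-5) - 17)) + 48942) = √((25 - 140*(35 - 17)) + 48942) = √((25 - 140*18) + 48942) = √((25 - 2520) + 48942) = √(-2495 + 48942) = √46447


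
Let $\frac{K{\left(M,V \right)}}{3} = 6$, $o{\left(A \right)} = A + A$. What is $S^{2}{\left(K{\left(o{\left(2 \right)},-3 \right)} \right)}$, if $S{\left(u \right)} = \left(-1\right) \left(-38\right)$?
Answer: $1444$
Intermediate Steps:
$o{\left(A \right)} = 2 A$
$K{\left(M,V \right)} = 18$ ($K{\left(M,V \right)} = 3 \cdot 6 = 18$)
$S{\left(u \right)} = 38$
$S^{2}{\left(K{\left(o{\left(2 \right)},-3 \right)} \right)} = 38^{2} = 1444$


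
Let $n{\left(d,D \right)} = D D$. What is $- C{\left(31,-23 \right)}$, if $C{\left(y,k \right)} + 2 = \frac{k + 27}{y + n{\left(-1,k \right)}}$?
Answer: $\frac{279}{140} \approx 1.9929$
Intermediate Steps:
$n{\left(d,D \right)} = D^{2}$
$C{\left(y,k \right)} = -2 + \frac{27 + k}{y + k^{2}}$ ($C{\left(y,k \right)} = -2 + \frac{k + 27}{y + k^{2}} = -2 + \frac{27 + k}{y + k^{2}}$)
$- C{\left(31,-23 \right)} = - \frac{27 - 23 - 62 - 2 \left(-23\right)^{2}}{31 + \left(-23\right)^{2}} = - \frac{27 - 23 - 62 - 1058}{31 + 529} = - \frac{27 - 23 - 62 - 1058}{560} = - \frac{-1116}{560} = \left(-1\right) \left(- \frac{279}{140}\right) = \frac{279}{140}$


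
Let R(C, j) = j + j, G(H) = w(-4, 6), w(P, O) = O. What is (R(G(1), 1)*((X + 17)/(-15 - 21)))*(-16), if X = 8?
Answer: 200/9 ≈ 22.222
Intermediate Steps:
G(H) = 6
R(C, j) = 2*j
(R(G(1), 1)*((X + 17)/(-15 - 21)))*(-16) = ((2*1)*((8 + 17)/(-15 - 21)))*(-16) = (2*(25/(-36)))*(-16) = (2*(25*(-1/36)))*(-16) = (2*(-25/36))*(-16) = -25/18*(-16) = 200/9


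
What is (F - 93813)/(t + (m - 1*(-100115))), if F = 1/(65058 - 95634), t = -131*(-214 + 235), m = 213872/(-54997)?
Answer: -157754840616133/163719621164736 ≈ -0.96357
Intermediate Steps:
m = -213872/54997 (m = 213872*(-1/54997) = -213872/54997 ≈ -3.8888)
t = -2751 (t = -131*21 = -2751)
F = -1/30576 (F = 1/(-30576) = -1/30576 ≈ -3.2705e-5)
(F - 93813)/(t + (m - 1*(-100115))) = (-1/30576 - 93813)/(-2751 + (-213872/54997 - 1*(-100115))) = -2868426289/(30576*(-2751 + (-213872/54997 + 100115))) = -2868426289/(30576*(-2751 + 5505810783/54997)) = -2868426289/(30576*5354514036/54997) = -2868426289/30576*54997/5354514036 = -157754840616133/163719621164736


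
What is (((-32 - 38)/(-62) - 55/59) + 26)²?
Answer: 2295751396/3345241 ≈ 686.27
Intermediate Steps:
(((-32 - 38)/(-62) - 55/59) + 26)² = ((-70*(-1/62) - 55*1/59) + 26)² = ((35/31 - 55/59) + 26)² = (360/1829 + 26)² = (47914/1829)² = 2295751396/3345241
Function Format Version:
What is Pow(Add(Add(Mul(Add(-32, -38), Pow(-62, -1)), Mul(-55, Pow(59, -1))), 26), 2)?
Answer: Rational(2295751396, 3345241) ≈ 686.27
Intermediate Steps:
Pow(Add(Add(Mul(Add(-32, -38), Pow(-62, -1)), Mul(-55, Pow(59, -1))), 26), 2) = Pow(Add(Add(Mul(-70, Rational(-1, 62)), Mul(-55, Rational(1, 59))), 26), 2) = Pow(Add(Add(Rational(35, 31), Rational(-55, 59)), 26), 2) = Pow(Add(Rational(360, 1829), 26), 2) = Pow(Rational(47914, 1829), 2) = Rational(2295751396, 3345241)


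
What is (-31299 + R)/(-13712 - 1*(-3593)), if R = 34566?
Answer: -1089/3373 ≈ -0.32286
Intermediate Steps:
(-31299 + R)/(-13712 - 1*(-3593)) = (-31299 + 34566)/(-13712 - 1*(-3593)) = 3267/(-13712 + 3593) = 3267/(-10119) = 3267*(-1/10119) = -1089/3373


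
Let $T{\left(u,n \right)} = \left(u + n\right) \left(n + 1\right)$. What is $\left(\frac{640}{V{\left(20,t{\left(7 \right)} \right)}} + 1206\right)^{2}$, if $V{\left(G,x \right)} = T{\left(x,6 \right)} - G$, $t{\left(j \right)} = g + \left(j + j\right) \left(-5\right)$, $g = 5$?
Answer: $\frac{272022747364}{187489} \approx 1.4509 \cdot 10^{6}$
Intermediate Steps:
$T{\left(u,n \right)} = \left(1 + n\right) \left(n + u\right)$ ($T{\left(u,n \right)} = \left(n + u\right) \left(1 + n\right) = \left(1 + n\right) \left(n + u\right)$)
$t{\left(j \right)} = 5 - 10 j$ ($t{\left(j \right)} = 5 + \left(j + j\right) \left(-5\right) = 5 + 2 j \left(-5\right) = 5 - 10 j$)
$V{\left(G,x \right)} = 42 - G + 7 x$ ($V{\left(G,x \right)} = \left(6 + x + 6^{2} + 6 x\right) - G = \left(6 + x + 36 + 6 x\right) - G = \left(42 + 7 x\right) - G = 42 - G + 7 x$)
$\left(\frac{640}{V{\left(20,t{\left(7 \right)} \right)}} + 1206\right)^{2} = \left(\frac{640}{42 - 20 + 7 \left(5 - 70\right)} + 1206\right)^{2} = \left(\frac{640}{42 - 20 + 7 \left(-65\right)} + 1206\right)^{2} = \left(\frac{640}{42 - 20 - 455} + 1206\right)^{2} = \left(\frac{640}{-433} + 1206\right)^{2} = \left(640 \left(- \frac{1}{433}\right) + 1206\right)^{2} = \left(- \frac{640}{433} + 1206\right)^{2} = \left(\frac{521558}{433}\right)^{2} = \frac{272022747364}{187489}$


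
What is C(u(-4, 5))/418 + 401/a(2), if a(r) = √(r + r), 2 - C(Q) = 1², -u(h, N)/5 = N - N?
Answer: 41905/209 ≈ 200.50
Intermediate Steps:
u(h, N) = 0 (u(h, N) = -5*(N - N) = -5*0 = 0)
C(Q) = 1 (C(Q) = 2 - 1*1² = 2 - 1*1 = 2 - 1 = 1)
a(r) = √2*√r (a(r) = √(2*r) = √2*√r)
C(u(-4, 5))/418 + 401/a(2) = 1/418 + 401/((√2*√2)) = 1*(1/418) + 401/2 = 1/418 + 401*(½) = 1/418 + 401/2 = 41905/209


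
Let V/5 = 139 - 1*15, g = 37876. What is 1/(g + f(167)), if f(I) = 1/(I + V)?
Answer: 787/29808413 ≈ 2.6402e-5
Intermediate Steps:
V = 620 (V = 5*(139 - 1*15) = 5*(139 - 15) = 5*124 = 620)
f(I) = 1/(620 + I) (f(I) = 1/(I + 620) = 1/(620 + I))
1/(g + f(167)) = 1/(37876 + 1/(620 + 167)) = 1/(37876 + 1/787) = 1/(29808413/787) = 787/29808413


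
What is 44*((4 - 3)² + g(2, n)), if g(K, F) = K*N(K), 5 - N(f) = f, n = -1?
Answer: 308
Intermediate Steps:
N(f) = 5 - f
g(K, F) = K*(5 - K)
44*((4 - 3)² + g(2, n)) = 44*((4 - 3)² + 2*(5 - 1*2)) = 44*(1² + 2*(5 - 2)) = 44*(1 + 2*3) = 44*(1 + 6) = 44*7 = 308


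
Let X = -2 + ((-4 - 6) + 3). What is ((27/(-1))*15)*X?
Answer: 3645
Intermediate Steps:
X = -9 (X = -2 + (-10 + 3) = -2 - 7 = -9)
((27/(-1))*15)*X = ((27/(-1))*15)*(-9) = ((27*(-1))*15)*(-9) = -27*15*(-9) = -405*(-9) = 3645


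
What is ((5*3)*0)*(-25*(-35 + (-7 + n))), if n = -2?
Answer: 0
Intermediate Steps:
((5*3)*0)*(-25*(-35 + (-7 + n))) = ((5*3)*0)*(-25*(-35 + (-7 - 2))) = (15*0)*(-25*(-35 - 9)) = 0*(-25*(-44)) = 0*1100 = 0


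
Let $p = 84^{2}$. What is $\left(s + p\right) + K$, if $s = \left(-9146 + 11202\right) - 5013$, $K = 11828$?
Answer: $15927$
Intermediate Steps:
$p = 7056$
$s = -2957$ ($s = 2056 - 5013 = -2957$)
$\left(s + p\right) + K = \left(-2957 + 7056\right) + 11828 = 4099 + 11828 = 15927$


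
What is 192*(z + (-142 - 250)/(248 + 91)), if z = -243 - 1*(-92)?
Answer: -3301184/113 ≈ -29214.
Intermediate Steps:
z = -151 (z = -243 + 92 = -151)
192*(z + (-142 - 250)/(248 + 91)) = 192*(-151 + (-142 - 250)/(248 + 91)) = 192*(-151 - 392/339) = 192*(-51581/339) = -3301184/113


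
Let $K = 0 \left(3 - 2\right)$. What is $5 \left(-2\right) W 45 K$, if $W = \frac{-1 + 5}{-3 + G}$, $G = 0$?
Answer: $0$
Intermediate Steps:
$W = - \frac{4}{3}$ ($W = \frac{-1 + 5}{-3 + 0} = \frac{4}{-3} = 4 \left(- \frac{1}{3}\right) = - \frac{4}{3} \approx -1.3333$)
$K = 0$ ($K = 0 \cdot 1 = 0$)
$5 \left(-2\right) W 45 K = 5 \left(-2\right) \left(- \frac{4}{3}\right) 45 \cdot 0 = \left(-10\right) \left(- \frac{4}{3}\right) 45 \cdot 0 = \frac{40}{3} \cdot 45 \cdot 0 = 600 \cdot 0 = 0$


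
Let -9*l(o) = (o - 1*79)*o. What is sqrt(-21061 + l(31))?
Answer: I*sqrt(188061)/3 ≈ 144.55*I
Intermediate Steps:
l(o) = -o*(-79 + o)/9 (l(o) = -(o - 1*79)*o/9 = -(o - 79)*o/9 = -(-79 + o)*o/9 = -o*(-79 + o)/9)
sqrt(-21061 + l(31)) = sqrt(-21061 + (1/9)*31*(79 - 1*31)) = sqrt(-21061 + (1/9)*31*(79 - 31)) = sqrt(-21061 + (1/9)*31*48) = sqrt(-21061 + 496/3) = sqrt(-62687/3) = I*sqrt(188061)/3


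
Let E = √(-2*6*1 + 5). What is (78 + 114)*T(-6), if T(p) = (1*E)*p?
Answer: -1152*I*√7 ≈ -3047.9*I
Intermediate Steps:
E = I*√7 (E = √(-12*1 + 5) = √(-12 + 5) = √(-7) = I*√7 ≈ 2.6458*I)
T(p) = I*p*√7 (T(p) = (1*(I*√7))*p = (I*√7)*p = I*p*√7)
(78 + 114)*T(-6) = (78 + 114)*(I*(-6)*√7) = 192*(-6*I*√7) = -1152*I*√7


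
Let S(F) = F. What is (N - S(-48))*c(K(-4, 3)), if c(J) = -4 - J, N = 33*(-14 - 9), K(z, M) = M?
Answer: 4977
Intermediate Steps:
N = -759 (N = 33*(-23) = -759)
(N - S(-48))*c(K(-4, 3)) = (-759 - 1*(-48))*(-4 - 1*3) = (-759 + 48)*(-4 - 3) = -711*(-7) = 4977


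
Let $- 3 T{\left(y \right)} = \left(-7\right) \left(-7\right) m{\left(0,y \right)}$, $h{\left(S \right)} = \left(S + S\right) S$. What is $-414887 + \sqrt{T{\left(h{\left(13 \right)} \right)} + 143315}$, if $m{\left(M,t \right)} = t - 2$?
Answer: $-414887 + \sqrt{137827} \approx -4.1452 \cdot 10^{5}$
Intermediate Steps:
$m{\left(M,t \right)} = -2 + t$
$h{\left(S \right)} = 2 S^{2}$ ($h{\left(S \right)} = 2 S S = 2 S^{2}$)
$T{\left(y \right)} = \frac{98}{3} - \frac{49 y}{3}$ ($T{\left(y \right)} = - \frac{\left(-7\right) \left(-7\right) \left(-2 + y\right)}{3} = - \frac{49 \left(-2 + y\right)}{3} = - \frac{-98 + 49 y}{3} = \frac{98}{3} - \frac{49 y}{3}$)
$-414887 + \sqrt{T{\left(h{\left(13 \right)} \right)} + 143315} = -414887 + \sqrt{\left(\frac{98}{3} - \frac{49 \cdot 2 \cdot 13^{2}}{3}\right) + 143315} = -414887 + \sqrt{\left(\frac{98}{3} - \frac{49 \cdot 2 \cdot 169}{3}\right) + 143315} = -414887 + \sqrt{\left(\frac{98}{3} - \frac{16562}{3}\right) + 143315} = -414887 + \sqrt{-5488 + 143315} = -414887 + \sqrt{137827}$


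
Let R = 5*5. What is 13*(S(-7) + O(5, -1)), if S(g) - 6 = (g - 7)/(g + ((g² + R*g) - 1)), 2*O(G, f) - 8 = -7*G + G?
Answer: -4264/67 ≈ -63.642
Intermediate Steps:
O(G, f) = 4 - 3*G (O(G, f) = 4 + (-7*G + G)/2 = 4 + (-6*G)/2 = 4 - 3*G)
R = 25
S(g) = 6 + (-7 + g)/(-1 + g² + 26*g) (S(g) = 6 + (g - 7)/(g + ((g² + 25*g) - 1)) = 6 + (-7 + g)/(g + (-1 + g² + 25*g)) = 6 + (-7 + g)/(-1 + g² + 26*g))
13*(S(-7) + O(5, -1)) = 13*((-13 + 6*(-7)² + 157*(-7))/(-1 + (-7)² + 26*(-7)) + (4 - 3*5)) = 13*((-13 + 6*49 - 1099)/(-1 + 49 - 182) + (4 - 15)) = 13*((-13 + 294 - 1099)/(-134) - 11) = 13*(-1/134*(-818) - 11) = 13*(409/67 - 11) = 13*(-328/67) = -4264/67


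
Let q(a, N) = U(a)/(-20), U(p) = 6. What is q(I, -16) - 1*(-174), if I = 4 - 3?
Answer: 1737/10 ≈ 173.70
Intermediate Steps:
I = 1
q(a, N) = -3/10 (q(a, N) = 6/(-20) = 6*(-1/20) = -3/10)
q(I, -16) - 1*(-174) = -3/10 - 1*(-174) = -3/10 + 174 = 1737/10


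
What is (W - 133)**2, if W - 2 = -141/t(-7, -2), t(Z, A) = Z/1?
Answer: 602176/49 ≈ 12289.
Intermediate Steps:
t(Z, A) = Z (t(Z, A) = Z*1 = Z)
W = 155/7 (W = 2 - 141/(-7) = 2 - 141*(-1/7) = 2 + 141/7 = 155/7 ≈ 22.143)
(W - 133)**2 = (155/7 - 133)**2 = (-776/7)**2 = 602176/49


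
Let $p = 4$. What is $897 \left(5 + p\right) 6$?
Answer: $48438$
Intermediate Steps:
$897 \left(5 + p\right) 6 = 897 \left(5 + 4\right) 6 = 897 \cdot 9 \cdot 6 = 897 \cdot 54 = 48438$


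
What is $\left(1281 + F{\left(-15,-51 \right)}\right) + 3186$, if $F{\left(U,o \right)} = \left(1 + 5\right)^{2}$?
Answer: $4503$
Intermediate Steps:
$F{\left(U,o \right)} = 36$ ($F{\left(U,o \right)} = 6^{2} = 36$)
$\left(1281 + F{\left(-15,-51 \right)}\right) + 3186 = \left(1281 + 36\right) + 3186 = 1317 + 3186 = 4503$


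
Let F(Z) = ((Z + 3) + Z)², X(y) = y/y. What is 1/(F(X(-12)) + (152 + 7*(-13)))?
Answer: 1/86 ≈ 0.011628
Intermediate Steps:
X(y) = 1
F(Z) = (3 + 2*Z)² (F(Z) = ((3 + Z) + Z)² = (3 + 2*Z)²)
1/(F(X(-12)) + (152 + 7*(-13))) = 1/((3 + 2*1)² + (152 + 7*(-13))) = 1/((3 + 2)² + (152 - 91)) = 1/(5² + 61) = 1/(25 + 61) = 1/86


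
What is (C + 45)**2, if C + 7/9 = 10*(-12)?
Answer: 465124/81 ≈ 5742.3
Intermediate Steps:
C = -1087/9 (C = -7/9 + 10*(-12) = -7/9 - 120 = -1087/9 ≈ -120.78)
(C + 45)**2 = (-1087/9 + 45)**2 = (-682/9)**2 = 465124/81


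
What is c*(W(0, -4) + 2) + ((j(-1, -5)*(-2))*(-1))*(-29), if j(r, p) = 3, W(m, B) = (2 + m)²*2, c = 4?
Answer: -134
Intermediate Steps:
W(m, B) = 2*(2 + m)²
c*(W(0, -4) + 2) + ((j(-1, -5)*(-2))*(-1))*(-29) = 4*(2*(2 + 0)² + 2) + ((3*(-2))*(-1))*(-29) = 4*(2*2² + 2) - 6*(-1)*(-29) = 4*(2*4 + 2) + 6*(-29) = 4*(8 + 2) - 174 = 4*10 - 174 = 40 - 174 = -134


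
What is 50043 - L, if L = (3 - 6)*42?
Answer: 50169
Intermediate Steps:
L = -126 (L = -3*42 = -126)
50043 - L = 50043 - 1*(-126) = 50043 + 126 = 50169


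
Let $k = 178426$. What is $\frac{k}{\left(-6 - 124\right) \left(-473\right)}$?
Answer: $\frac{89213}{30745} \approx 2.9017$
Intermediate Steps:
$\frac{k}{\left(-6 - 124\right) \left(-473\right)} = \frac{178426}{\left(-6 - 124\right) \left(-473\right)} = \frac{178426}{\left(-130\right) \left(-473\right)} = \frac{178426}{61490} = 178426 \cdot \frac{1}{61490} = \frac{89213}{30745}$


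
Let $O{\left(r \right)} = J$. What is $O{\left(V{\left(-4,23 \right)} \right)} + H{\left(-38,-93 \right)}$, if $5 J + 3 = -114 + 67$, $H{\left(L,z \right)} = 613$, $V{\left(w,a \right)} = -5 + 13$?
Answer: $603$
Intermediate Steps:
$V{\left(w,a \right)} = 8$
$J = -10$ ($J = - \frac{3}{5} + \frac{-114 + 67}{5} = - \frac{3}{5} + \frac{1}{5} \left(-47\right) = - \frac{3}{5} - \frac{47}{5} = -10$)
$O{\left(r \right)} = -10$
$O{\left(V{\left(-4,23 \right)} \right)} + H{\left(-38,-93 \right)} = -10 + 613 = 603$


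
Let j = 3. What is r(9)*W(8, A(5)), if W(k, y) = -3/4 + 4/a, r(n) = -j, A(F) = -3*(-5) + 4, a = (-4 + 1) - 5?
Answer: 15/4 ≈ 3.7500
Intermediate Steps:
a = -8 (a = -3 - 5 = -8)
A(F) = 19 (A(F) = 15 + 4 = 19)
r(n) = -3 (r(n) = -1*3 = -3)
W(k, y) = -5/4 (W(k, y) = -3/4 + 4/(-8) = -3*¼ + 4*(-⅛) = -¾ - ½ = -5/4)
r(9)*W(8, A(5)) = -3*(-5/4) = 15/4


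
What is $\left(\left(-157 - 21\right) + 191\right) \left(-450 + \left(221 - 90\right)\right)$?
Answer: $-4147$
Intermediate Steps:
$\left(\left(-157 - 21\right) + 191\right) \left(-450 + \left(221 - 90\right)\right) = \left(-178 + 191\right) \left(-450 + 131\right) = 13 \left(-319\right) = -4147$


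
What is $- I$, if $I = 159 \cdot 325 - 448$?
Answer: $-51227$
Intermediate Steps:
$I = 51227$ ($I = 51675 - 448 = 51227$)
$- I = \left(-1\right) 51227 = -51227$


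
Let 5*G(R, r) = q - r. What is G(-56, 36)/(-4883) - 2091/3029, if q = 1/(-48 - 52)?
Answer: -5094269071/7395303500 ≈ -0.68885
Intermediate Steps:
q = -1/100 (q = 1/(-100) = -1/100 ≈ -0.010000)
G(R, r) = -1/500 - r/5 (G(R, r) = (-1/100 - r)/5 = -1/500 - r/5)
G(-56, 36)/(-4883) - 2091/3029 = (-1/500 - ⅕*36)/(-4883) - 2091/3029 = (-1/500 - 36/5)*(-1/4883) - 2091*1/3029 = -3601/500*(-1/4883) - 2091/3029 = 3601/2441500 - 2091/3029 = -5094269071/7395303500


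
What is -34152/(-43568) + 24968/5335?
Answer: 158750843/29054410 ≈ 5.4639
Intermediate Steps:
-34152/(-43568) + 24968/5335 = -34152*(-1/43568) + 24968*(1/5335) = 4269/5446 + 24968/5335 = 158750843/29054410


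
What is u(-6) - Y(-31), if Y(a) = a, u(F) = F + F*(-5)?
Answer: 55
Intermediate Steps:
u(F) = -4*F (u(F) = F - 5*F = -4*F)
u(-6) - Y(-31) = -4*(-6) - 1*(-31) = 24 + 31 = 55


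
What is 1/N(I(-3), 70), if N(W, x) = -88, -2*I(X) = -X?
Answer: -1/88 ≈ -0.011364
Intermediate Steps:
I(X) = X/2 (I(X) = -(-1)*X/2 = X/2)
1/N(I(-3), 70) = 1/(-88) = -1/88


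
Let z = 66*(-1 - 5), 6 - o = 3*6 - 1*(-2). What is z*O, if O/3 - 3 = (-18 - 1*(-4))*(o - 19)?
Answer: -552420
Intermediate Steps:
o = -14 (o = 6 - (3*6 - 1*(-2)) = 6 - (18 + 2) = 6 - 1*20 = 6 - 20 = -14)
O = 1395 (O = 9 + 3*((-18 - 1*(-4))*(-14 - 19)) = 9 + 3*((-18 + 4)*(-33)) = 9 + 3*(-14*(-33)) = 9 + 3*462 = 9 + 1386 = 1395)
z = -396 (z = 66*(-6) = -396)
z*O = -396*1395 = -552420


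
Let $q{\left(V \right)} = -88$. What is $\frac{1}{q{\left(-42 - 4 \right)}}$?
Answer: $- \frac{1}{88} \approx -0.011364$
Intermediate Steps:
$\frac{1}{q{\left(-42 - 4 \right)}} = \frac{1}{-88} = - \frac{1}{88}$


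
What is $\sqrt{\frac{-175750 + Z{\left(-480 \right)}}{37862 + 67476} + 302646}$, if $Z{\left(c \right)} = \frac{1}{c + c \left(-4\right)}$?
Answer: $\frac{\sqrt{12089412091498309745}}{6320280} \approx 550.13$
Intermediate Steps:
$Z{\left(c \right)} = - \frac{1}{3 c}$ ($Z{\left(c \right)} = \frac{1}{c - 4 c} = \frac{1}{\left(-3\right) c} = - \frac{1}{3 c}$)
$\sqrt{\frac{-175750 + Z{\left(-480 \right)}}{37862 + 67476} + 302646} = \sqrt{\frac{-175750 - \frac{1}{3 \left(-480\right)}}{37862 + 67476} + 302646} = \sqrt{\frac{-175750 - - \frac{1}{1440}}{105338} + 302646} = \sqrt{\left(-175750 + \frac{1}{1440}\right) \frac{1}{105338} + 302646} = \sqrt{\left(- \frac{253079999}{1440}\right) \frac{1}{105338} + 302646} = \sqrt{- \frac{253079999}{151686720} + 302646} = \sqrt{\frac{45907125981121}{151686720}} = \frac{\sqrt{12089412091498309745}}{6320280}$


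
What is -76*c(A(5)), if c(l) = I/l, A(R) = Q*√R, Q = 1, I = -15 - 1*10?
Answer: 380*√5 ≈ 849.71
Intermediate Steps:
I = -25 (I = -15 - 10 = -25)
A(R) = √R (A(R) = 1*√R = √R)
c(l) = -25/l
-76*c(A(5)) = -(-1900)/(√5) = -(-1900)*√5/5 = -(-380)*√5 = 380*√5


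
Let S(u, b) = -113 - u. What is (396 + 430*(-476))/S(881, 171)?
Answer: 102142/497 ≈ 205.52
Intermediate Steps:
(396 + 430*(-476))/S(881, 171) = (396 + 430*(-476))/(-113 - 1*881) = (396 - 204680)/(-113 - 881) = -204284/(-994) = -204284*(-1/994) = 102142/497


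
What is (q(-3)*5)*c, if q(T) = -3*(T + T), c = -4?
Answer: -360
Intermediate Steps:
q(T) = -6*T
(q(-3)*5)*c = (-6*(-3)*5)*(-4) = (18*5)*(-4) = 90*(-4) = -360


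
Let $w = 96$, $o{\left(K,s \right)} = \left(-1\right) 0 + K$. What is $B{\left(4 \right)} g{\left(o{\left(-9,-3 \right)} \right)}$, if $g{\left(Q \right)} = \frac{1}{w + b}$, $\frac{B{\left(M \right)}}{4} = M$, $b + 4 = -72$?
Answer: $\frac{4}{5} \approx 0.8$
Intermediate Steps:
$b = -76$ ($b = -4 - 72 = -76$)
$o{\left(K,s \right)} = K$ ($o{\left(K,s \right)} = 0 + K = K$)
$B{\left(M \right)} = 4 M$
$g{\left(Q \right)} = \frac{1}{20}$ ($g{\left(Q \right)} = \frac{1}{96 - 76} = \frac{1}{20}$)
$B{\left(4 \right)} g{\left(o{\left(-9,-3 \right)} \right)} = 4 \cdot 4 \cdot \frac{1}{20} = 16 \cdot \frac{1}{20} = \frac{4}{5}$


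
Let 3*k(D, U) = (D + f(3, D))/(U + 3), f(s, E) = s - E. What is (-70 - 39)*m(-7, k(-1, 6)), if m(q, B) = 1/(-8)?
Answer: 109/8 ≈ 13.625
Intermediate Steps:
k(D, U) = 1/(3 + U) (k(D, U) = ((D + (3 - D))/(U + 3))/3 = (3/(3 + U))/3 = 1/(3 + U))
m(q, B) = -1/8
(-70 - 39)*m(-7, k(-1, 6)) = (-70 - 39)*(-1/8) = -109*(-1/8) = 109/8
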